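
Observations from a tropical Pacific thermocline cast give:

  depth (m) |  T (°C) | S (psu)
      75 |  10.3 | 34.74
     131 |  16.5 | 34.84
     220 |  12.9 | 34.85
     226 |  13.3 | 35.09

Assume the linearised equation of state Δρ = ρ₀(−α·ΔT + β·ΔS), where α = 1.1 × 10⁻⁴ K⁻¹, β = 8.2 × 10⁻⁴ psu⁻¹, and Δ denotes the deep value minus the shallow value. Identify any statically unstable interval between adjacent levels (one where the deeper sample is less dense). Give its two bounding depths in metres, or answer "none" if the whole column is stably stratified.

Evaluate Δρ/ρ₀ = −αΔT + βΔS across each adjacent pair:
  75–131 m: −αΔT+βΔS = −(1.1 × 10⁻⁴)(+6.2)+(8.2 × 10⁻⁴)(+0.10) = -6.0 × 10⁻⁴ → UNSTABLE
  131–220 m: −αΔT+βΔS = −(1.1 × 10⁻⁴)(-3.6)+(8.2 × 10⁻⁴)(+0.01) = 4.0 × 10⁻⁴ → stable
  220–226 m: −αΔT+βΔS = −(1.1 × 10⁻⁴)(+0.4)+(8.2 × 10⁻⁴)(+0.24) = 1.5 × 10⁻⁴ → stable
The 75–131 m interval has Δρ < 0: lighter water underlies denser water.

75–131 m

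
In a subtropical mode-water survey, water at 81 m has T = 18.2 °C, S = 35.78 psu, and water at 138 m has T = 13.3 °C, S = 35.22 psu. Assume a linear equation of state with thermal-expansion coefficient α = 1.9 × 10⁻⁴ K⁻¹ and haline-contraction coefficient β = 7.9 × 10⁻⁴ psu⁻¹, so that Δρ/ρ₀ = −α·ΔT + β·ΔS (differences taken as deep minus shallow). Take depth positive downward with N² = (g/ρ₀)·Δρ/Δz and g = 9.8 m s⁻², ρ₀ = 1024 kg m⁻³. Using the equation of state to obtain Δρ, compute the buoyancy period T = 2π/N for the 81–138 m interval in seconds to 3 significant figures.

686 s

ΔT = -4.9 K, ΔS = -0.56 psu (deep − shallow).
Δρ/ρ₀ = −αΔT + βΔS = 9.31 × 10⁻⁴ − 4.424 × 10⁻⁴ = 4.886 × 10⁻⁴, so Δρ ≈ 0.5003 kg m⁻³.
N² = (g/ρ₀)·Δρ/Δz = g·(Δρ/ρ₀)/Δz = 9.8 × 4.886 × 10⁻⁴ / 57 = 8.4005 × 10⁻⁵ s⁻².
N = √(8.4005 × 10⁻⁵) = 9.1654 × 10⁻³ rad s⁻¹ → T = 2π/N = 685.53 s ≈ 686 s.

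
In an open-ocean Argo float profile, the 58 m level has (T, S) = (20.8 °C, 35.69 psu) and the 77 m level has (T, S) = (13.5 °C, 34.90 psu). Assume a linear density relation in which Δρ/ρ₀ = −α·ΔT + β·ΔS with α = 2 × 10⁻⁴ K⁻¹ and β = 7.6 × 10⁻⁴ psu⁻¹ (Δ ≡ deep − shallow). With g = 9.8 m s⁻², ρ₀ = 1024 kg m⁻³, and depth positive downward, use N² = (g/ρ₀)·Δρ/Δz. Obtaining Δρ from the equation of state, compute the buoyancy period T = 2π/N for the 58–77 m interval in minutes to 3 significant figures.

4.97 min

ΔT = -7.3 K, ΔS = -0.79 psu (deep − shallow).
Δρ/ρ₀ = −αΔT + βΔS = 1.46 × 10⁻³ − 6.004 × 10⁻⁴ = 8.596 × 10⁻⁴, so Δρ ≈ 0.8802 kg m⁻³.
N² = (g/ρ₀)·Δρ/Δz = g·(Δρ/ρ₀)/Δz = 9.8 × 8.596 × 10⁻⁴ / 19 = 4.4337 × 10⁻⁴ s⁻².
N = √(4.4337 × 10⁻⁴) = 0.021056 rad s⁻¹ → T = 2π/N = 298.40 s = 4.9733 min ≈ 4.97 min.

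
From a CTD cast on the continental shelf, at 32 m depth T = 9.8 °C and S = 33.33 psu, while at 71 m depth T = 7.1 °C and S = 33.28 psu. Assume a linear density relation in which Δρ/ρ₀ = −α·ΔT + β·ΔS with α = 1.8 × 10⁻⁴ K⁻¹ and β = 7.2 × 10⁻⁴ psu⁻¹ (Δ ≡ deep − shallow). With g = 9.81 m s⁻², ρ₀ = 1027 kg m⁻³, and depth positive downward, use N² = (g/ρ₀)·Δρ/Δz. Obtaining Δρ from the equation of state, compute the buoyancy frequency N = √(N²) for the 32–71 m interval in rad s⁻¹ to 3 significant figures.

ΔT = -2.7 K, ΔS = -0.05 psu (deep − shallow).
Δρ/ρ₀ = −αΔT + βΔS = 4.86 × 10⁻⁴ − 3.60 × 10⁻⁵ = 4.50 × 10⁻⁴, so Δρ ≈ 0.4622 kg m⁻³.
N² = (g/ρ₀)·Δρ/Δz = g·(Δρ/ρ₀)/Δz = 9.81 × 4.50 × 10⁻⁴ / 39 = 1.1319 × 10⁻⁴ s⁻².
N = √(1.1319 × 10⁻⁴) = 0.010639 rad s⁻¹ ≈ 0.0106 rad s⁻¹.

0.0106 rad s⁻¹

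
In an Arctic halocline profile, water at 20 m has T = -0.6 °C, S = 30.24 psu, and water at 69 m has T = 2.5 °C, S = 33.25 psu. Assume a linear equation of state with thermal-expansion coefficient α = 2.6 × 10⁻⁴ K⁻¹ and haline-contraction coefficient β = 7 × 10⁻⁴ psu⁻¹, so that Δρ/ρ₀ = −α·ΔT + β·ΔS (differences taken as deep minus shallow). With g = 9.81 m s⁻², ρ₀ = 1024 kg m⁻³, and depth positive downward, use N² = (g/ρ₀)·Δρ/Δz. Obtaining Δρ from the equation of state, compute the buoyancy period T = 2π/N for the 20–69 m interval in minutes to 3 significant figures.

ΔT = +3.1 K, ΔS = +3.01 psu (deep − shallow).
Δρ/ρ₀ = −αΔT + βΔS = -8.06 × 10⁻⁴ + 2.107 × 10⁻³ = 1.301 × 10⁻³, so Δρ ≈ 1.332 kg m⁻³.
N² = (g/ρ₀)·Δρ/Δz = g·(Δρ/ρ₀)/Δz = 9.81 × 1.301 × 10⁻³ / 49 = 2.6047 × 10⁻⁴ s⁻².
N = √(2.6047 × 10⁻⁴) = 0.016139 rad s⁻¹ → T = 2π/N = 389.32 s = 6.4887 min ≈ 6.49 min.

6.49 min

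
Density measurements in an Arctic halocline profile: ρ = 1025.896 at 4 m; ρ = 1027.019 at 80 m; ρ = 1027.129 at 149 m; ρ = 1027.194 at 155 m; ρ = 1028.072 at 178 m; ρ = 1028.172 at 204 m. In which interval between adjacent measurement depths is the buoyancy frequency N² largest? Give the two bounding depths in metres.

155–178 m

Compute the density gradient over each adjacent pair:
  4–80 m: Δρ/Δz = 1.123/76 = 0.015 kg m⁻⁴
  80–149 m: Δρ/Δz = 0.110/69 = 1.6 × 10⁻³ kg m⁻⁴
  149–155 m: Δρ/Δz = 0.065/6 = 0.011 kg m⁻⁴
  155–178 m: Δρ/Δz = 0.878/23 = 0.038 kg m⁻⁴
  178–204 m: Δρ/Δz = 0.100/26 = 3.8 × 10⁻³ kg m⁻⁴
The largest gradient is in the 155–178 m interval — the pycnocline.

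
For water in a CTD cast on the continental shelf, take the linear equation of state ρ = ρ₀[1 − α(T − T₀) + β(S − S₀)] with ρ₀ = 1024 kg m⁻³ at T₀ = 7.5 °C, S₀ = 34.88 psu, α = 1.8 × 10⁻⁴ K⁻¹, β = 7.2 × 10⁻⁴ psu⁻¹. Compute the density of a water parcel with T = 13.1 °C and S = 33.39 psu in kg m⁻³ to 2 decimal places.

T − T₀ = +5.6 K, S − S₀ = -1.49 psu.
Bracket = 1 − α·(+5.6) + β·(-1.49) = 1 + (-2.0808 × 10⁻³) = 0.9979192.
ρ = 1024 × 0.9979192 = 1021.87 kg m⁻³.

1021.87 kg m⁻³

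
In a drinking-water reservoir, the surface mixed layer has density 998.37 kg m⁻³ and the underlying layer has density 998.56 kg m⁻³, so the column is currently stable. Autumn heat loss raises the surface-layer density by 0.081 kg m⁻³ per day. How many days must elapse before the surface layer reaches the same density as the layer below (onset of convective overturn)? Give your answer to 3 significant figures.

2.35 days

Density deficit of the surface layer: 998.56 − 998.37 = 0.19 kg m⁻³.
Required change = 0.19 / 0.081 = 2.35 days.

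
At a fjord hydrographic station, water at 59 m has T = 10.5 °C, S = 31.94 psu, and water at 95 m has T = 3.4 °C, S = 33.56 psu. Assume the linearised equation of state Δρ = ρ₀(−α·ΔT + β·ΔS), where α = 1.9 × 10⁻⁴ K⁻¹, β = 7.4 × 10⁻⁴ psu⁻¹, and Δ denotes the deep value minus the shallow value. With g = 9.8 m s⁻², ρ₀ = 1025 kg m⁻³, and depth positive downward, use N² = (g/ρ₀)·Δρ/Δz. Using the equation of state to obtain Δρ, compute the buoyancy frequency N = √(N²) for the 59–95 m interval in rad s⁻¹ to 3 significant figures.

0.0263 rad s⁻¹

ΔT = -7.1 K, ΔS = +1.62 psu (deep − shallow).
Δρ/ρ₀ = −αΔT + βΔS = 1.349 × 10⁻³ + 1.1988 × 10⁻³ = 2.5478 × 10⁻³, so Δρ ≈ 2.611 kg m⁻³.
N² = (g/ρ₀)·Δρ/Δz = g·(Δρ/ρ₀)/Δz = 9.8 × 2.5478 × 10⁻³ / 36 = 6.9357 × 10⁻⁴ s⁻².
N = √(6.9357 × 10⁻⁴) = 0.026336 rad s⁻¹ ≈ 0.0263 rad s⁻¹.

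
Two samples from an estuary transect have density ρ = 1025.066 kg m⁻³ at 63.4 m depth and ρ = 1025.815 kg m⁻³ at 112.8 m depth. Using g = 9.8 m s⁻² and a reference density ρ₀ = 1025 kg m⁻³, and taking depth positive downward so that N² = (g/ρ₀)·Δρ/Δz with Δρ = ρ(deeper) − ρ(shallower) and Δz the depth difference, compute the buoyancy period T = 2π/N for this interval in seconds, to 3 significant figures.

Δρ = 1025.815 − 1025.066 = 0.749 kg m⁻³ over Δz = 112.8 − 63.4 = 49.4 m.
N² = (9.8/1025) × (0.749/49.4) = 1.4496 × 10⁻⁴ s⁻².
N = √(1.4496 × 10⁻⁴) = 0.012040 rad s⁻¹, so T = 2π/N = 521.86 s ≈ 522 s.
A positive N² confirms static stability across the interval.

522 s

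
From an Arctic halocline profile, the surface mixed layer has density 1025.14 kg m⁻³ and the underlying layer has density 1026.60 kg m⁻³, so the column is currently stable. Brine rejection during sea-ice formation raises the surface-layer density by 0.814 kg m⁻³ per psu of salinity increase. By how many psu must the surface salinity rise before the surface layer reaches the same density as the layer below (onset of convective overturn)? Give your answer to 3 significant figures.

Density deficit of the surface layer: 1026.60 − 1025.14 = 1.46 kg m⁻³.
Required change = 1.46 / 0.814 = 1.79 psu.

1.79 psu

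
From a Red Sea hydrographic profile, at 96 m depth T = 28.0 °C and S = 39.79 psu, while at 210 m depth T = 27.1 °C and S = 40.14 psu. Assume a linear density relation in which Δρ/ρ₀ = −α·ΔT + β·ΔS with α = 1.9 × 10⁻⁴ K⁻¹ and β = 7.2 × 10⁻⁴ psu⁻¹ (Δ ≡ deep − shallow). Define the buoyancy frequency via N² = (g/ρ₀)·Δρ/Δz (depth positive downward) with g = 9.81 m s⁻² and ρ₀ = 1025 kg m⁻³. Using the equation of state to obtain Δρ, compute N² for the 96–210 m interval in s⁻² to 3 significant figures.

ΔT = -0.9 K, ΔS = +0.35 psu (deep − shallow).
Δρ/ρ₀ = −αΔT + βΔS = 1.71 × 10⁻⁴ + 2.52 × 10⁻⁴ = 4.23 × 10⁻⁴, so Δρ ≈ 0.4336 kg m⁻³.
N² = (g/ρ₀)·Δρ/Δz = g·(Δρ/ρ₀)/Δz = 9.81 × 4.23 × 10⁻⁴ / 114 = 3.6400 × 10⁻⁵ s⁻² ≈ 3.64 × 10⁻⁵ s⁻².

3.64 × 10⁻⁵ s⁻²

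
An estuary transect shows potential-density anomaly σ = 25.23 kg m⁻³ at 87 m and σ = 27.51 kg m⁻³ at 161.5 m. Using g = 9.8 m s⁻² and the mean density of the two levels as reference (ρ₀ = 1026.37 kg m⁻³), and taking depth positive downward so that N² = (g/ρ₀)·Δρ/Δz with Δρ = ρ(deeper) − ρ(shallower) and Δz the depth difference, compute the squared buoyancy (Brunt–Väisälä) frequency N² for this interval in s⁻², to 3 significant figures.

2.92 × 10⁻⁴ s⁻²

Δρ = 1027.51 − 1025.23 = 2.28 kg m⁻³ over Δz = 161.5 − 87 = 74.5 m.
N² = (9.8/1026.37) × (2.28/74.5) = 2.9221 × 10⁻⁴ s⁻² ≈ 2.92 × 10⁻⁴ s⁻².
N² > 0, so the interval is statically stable.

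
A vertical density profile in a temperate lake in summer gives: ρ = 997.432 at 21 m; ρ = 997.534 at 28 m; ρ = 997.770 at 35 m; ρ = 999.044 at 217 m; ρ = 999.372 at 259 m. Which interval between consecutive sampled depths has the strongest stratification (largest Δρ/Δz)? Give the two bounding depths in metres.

Compute the density gradient over each adjacent pair:
  21–28 m: Δρ/Δz = 0.102/7 = 0.015 kg m⁻⁴
  28–35 m: Δρ/Δz = 0.236/7 = 0.034 kg m⁻⁴
  35–217 m: Δρ/Δz = 1.274/182 = 7.0 × 10⁻³ kg m⁻⁴
  217–259 m: Δρ/Δz = 0.328/42 = 7.8 × 10⁻³ kg m⁻⁴
The largest gradient is in the 28–35 m interval — the pycnocline.

28–35 m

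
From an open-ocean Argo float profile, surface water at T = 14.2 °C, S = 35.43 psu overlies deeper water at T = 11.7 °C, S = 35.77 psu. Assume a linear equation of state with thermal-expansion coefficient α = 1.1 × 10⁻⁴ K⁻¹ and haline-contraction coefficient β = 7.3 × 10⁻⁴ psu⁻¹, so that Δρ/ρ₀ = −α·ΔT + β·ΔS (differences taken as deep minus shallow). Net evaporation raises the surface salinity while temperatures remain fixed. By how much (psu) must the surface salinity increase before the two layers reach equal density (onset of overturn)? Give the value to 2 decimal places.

Neutral buoyancy requires −α(T_deep − T_surf) + β(S_deep − S_surf′) = 0.
S_surf′ = S_deep − (α/β)·ΔT = 35.77 − (1.1 × 10⁻⁴/7.3 × 10⁻⁴)·(-2.5) = 36.1467 psu.
Increase required: 36.1467 − 35.43 = 0.7167 psu.

0.72 psu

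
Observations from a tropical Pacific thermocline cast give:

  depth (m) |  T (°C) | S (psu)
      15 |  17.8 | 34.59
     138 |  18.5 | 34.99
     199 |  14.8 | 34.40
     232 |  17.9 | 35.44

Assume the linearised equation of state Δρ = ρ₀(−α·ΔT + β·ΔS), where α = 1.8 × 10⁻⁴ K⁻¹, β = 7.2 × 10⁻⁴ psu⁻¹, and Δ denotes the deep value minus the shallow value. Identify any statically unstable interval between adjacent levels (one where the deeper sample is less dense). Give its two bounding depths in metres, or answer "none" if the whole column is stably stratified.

none

Evaluate Δρ/ρ₀ = −αΔT + βΔS across each adjacent pair:
  15–138 m: −αΔT+βΔS = −(1.8 × 10⁻⁴)(+0.7)+(7.2 × 10⁻⁴)(+0.40) = 1.6 × 10⁻⁴ → stable
  138–199 m: −αΔT+βΔS = −(1.8 × 10⁻⁴)(-3.7)+(7.2 × 10⁻⁴)(-0.59) = 2.4 × 10⁻⁴ → stable
  199–232 m: −αΔT+βΔS = −(1.8 × 10⁻⁴)(+3.1)+(7.2 × 10⁻⁴)(+1.04) = 1.9 × 10⁻⁴ → stable
Every interval has Δρ > 0: the column is stably stratified throughout.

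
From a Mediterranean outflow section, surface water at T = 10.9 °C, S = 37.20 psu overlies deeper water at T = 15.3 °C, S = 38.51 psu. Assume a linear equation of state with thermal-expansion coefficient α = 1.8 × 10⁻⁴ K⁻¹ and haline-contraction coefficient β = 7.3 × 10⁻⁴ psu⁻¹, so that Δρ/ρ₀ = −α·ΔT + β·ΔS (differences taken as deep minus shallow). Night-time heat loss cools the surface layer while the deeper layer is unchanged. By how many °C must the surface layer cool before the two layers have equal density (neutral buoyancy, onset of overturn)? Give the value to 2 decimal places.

0.91 °C

Neutral buoyancy requires Δρ = 0, i.e. −α(T_deep − T_surf′) + β(S_deep − S_surf) = 0.
T_surf′ = T_deep − (β/α)·ΔS = 15.3 − (7.3 × 10⁻⁴/1.8 × 10⁻⁴)·(+1.31) = 9.9872 °C.
Cooling required: 10.9 − (9.9872) = 0.9128 °C.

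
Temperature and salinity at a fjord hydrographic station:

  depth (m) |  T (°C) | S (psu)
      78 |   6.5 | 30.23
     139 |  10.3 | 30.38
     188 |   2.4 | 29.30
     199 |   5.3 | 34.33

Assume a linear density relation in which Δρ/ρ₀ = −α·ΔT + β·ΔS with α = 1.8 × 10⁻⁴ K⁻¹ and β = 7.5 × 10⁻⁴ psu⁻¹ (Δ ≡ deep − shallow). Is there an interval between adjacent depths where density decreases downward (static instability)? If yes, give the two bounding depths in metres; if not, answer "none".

Evaluate Δρ/ρ₀ = −αΔT + βΔS across each adjacent pair:
  78–139 m: −αΔT+βΔS = −(1.8 × 10⁻⁴)(+3.8)+(7.5 × 10⁻⁴)(+0.15) = -5.7 × 10⁻⁴ → UNSTABLE
  139–188 m: −αΔT+βΔS = −(1.8 × 10⁻⁴)(-7.9)+(7.5 × 10⁻⁴)(-1.08) = 6.1 × 10⁻⁴ → stable
  188–199 m: −αΔT+βΔS = −(1.8 × 10⁻⁴)(+2.9)+(7.5 × 10⁻⁴)(+5.03) = 3.3 × 10⁻³ → stable
The 78–139 m interval has Δρ < 0: lighter water underlies denser water.

78–139 m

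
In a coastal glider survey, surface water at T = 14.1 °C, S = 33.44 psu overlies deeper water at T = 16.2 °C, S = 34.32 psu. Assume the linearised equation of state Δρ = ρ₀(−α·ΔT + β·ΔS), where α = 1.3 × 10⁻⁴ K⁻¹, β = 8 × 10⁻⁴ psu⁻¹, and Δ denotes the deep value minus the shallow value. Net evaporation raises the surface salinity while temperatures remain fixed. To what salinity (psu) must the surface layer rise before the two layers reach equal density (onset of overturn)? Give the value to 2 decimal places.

Neutral buoyancy requires −α(T_deep − T_surf) + β(S_deep − S_surf′) = 0.
S_surf′ = S_deep − (α/β)·ΔT = 34.32 − (1.3 × 10⁻⁴/8 × 10⁻⁴)·(+2.1) = 33.9787 psu.
Increase required: 33.9787 − 33.44 = 0.5387 psu.

33.98 psu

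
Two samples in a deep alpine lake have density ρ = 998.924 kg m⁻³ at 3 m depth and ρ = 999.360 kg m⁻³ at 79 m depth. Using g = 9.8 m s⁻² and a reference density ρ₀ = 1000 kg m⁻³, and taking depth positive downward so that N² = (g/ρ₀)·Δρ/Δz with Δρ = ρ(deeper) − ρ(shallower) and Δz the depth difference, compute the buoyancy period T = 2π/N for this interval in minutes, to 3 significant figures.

Δρ = 999.360 − 998.924 = 0.436 kg m⁻³ over Δz = 79 − 3 = 76 m.
N² = (9.8/1000) × (0.436/76) = 5.6221 × 10⁻⁵ s⁻².
N = √(5.6221 × 10⁻⁵) = 7.4981 × 10⁻³ rad s⁻¹, so T = 2π/N = 837.97 s = 13.966 min ≈ 14.0 min.

14.0 min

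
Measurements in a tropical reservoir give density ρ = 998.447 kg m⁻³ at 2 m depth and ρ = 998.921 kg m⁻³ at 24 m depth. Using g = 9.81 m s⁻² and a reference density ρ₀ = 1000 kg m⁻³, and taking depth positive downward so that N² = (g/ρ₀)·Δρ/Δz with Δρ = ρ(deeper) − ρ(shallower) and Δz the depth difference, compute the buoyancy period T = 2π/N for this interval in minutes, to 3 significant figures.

Δρ = 998.921 − 998.447 = 0.474 kg m⁻³ over Δz = 24 − 2 = 22 m.
N² = (9.81/1000) × (0.474/22) = 2.1136 × 10⁻⁴ s⁻².
N = √(2.1136 × 10⁻⁴) = 0.014538 rad s⁻¹, so T = 2π/N = 432.19 s = 7.2032 min ≈ 7.20 min.

7.20 min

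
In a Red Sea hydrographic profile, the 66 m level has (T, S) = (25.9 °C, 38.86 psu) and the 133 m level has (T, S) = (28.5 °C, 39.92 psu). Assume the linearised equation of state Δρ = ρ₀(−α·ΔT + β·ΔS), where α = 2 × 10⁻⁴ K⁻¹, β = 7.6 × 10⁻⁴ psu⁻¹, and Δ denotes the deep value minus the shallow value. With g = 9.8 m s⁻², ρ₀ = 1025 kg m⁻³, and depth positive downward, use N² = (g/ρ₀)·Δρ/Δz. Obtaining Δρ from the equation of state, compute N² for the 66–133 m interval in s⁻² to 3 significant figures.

ΔT = +2.6 K, ΔS = +1.06 psu (deep − shallow).
Δρ/ρ₀ = −αΔT + βΔS = -5.20 × 10⁻⁴ + 8.056 × 10⁻⁴ = 2.856 × 10⁻⁴, so Δρ ≈ 0.2927 kg m⁻³.
N² = (g/ρ₀)·Δρ/Δz = g·(Δρ/ρ₀)/Δz = 9.8 × 2.856 × 10⁻⁴ / 67 = 4.1774 × 10⁻⁵ s⁻² ≈ 4.18 × 10⁻⁵ s⁻².

4.18 × 10⁻⁵ s⁻²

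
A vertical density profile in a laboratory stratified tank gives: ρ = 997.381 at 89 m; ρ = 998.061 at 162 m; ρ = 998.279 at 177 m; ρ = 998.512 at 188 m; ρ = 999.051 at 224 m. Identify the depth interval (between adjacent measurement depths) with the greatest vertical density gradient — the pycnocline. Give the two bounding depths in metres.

Compute the density gradient over each adjacent pair:
  89–162 m: Δρ/Δz = 0.680/73 = 9.3 × 10⁻³ kg m⁻⁴
  162–177 m: Δρ/Δz = 0.218/15 = 0.015 kg m⁻⁴
  177–188 m: Δρ/Δz = 0.233/11 = 0.021 kg m⁻⁴
  188–224 m: Δρ/Δz = 0.539/36 = 0.015 kg m⁻⁴
The largest gradient is in the 177–188 m interval — the pycnocline.

177–188 m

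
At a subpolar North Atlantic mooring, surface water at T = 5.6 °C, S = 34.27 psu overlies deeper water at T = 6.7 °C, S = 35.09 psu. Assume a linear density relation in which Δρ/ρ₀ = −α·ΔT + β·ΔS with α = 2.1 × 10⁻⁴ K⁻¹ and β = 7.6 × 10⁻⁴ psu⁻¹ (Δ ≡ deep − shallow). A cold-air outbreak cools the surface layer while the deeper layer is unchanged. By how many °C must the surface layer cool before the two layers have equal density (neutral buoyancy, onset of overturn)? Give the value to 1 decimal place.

Neutral buoyancy requires Δρ = 0, i.e. −α(T_deep − T_surf′) + β(S_deep − S_surf) = 0.
T_surf′ = T_deep − (β/α)·ΔS = 6.7 − (7.6 × 10⁻⁴/2.1 × 10⁻⁴)·(+0.82) = 3.732 °C.
Cooling required: 5.6 − (3.732) = 1.868 °C.

1.9 °C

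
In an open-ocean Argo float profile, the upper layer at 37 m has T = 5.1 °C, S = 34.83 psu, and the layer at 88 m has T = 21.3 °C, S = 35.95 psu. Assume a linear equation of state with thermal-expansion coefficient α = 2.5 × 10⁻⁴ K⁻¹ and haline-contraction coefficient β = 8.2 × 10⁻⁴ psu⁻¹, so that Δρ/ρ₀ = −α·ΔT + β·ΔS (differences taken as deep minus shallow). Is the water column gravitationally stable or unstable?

ΔT = 21.3 − 5.1 = +16.2 K and ΔS = 35.95 − 34.83 = +1.12 psu (deep − shallow).
−αΔT = -4.05 × 10⁻³; βΔS = 9.184 × 10⁻⁴; sum Δρ/ρ₀ = -3.1316 × 10⁻³.
Δρ/ρ₀ < 0, so Δρ < 0: deeper water is lighter → statically unstable; the column would overturn.

unstable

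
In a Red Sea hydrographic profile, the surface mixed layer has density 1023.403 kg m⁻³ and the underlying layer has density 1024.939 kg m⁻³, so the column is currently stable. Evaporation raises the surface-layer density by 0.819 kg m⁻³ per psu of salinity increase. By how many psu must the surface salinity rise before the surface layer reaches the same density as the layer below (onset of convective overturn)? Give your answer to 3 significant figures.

Density deficit of the surface layer: 1024.939 − 1023.403 = 1.536 kg m⁻³.
Required change = 1.536 / 0.819 = 1.88 psu.

1.88 psu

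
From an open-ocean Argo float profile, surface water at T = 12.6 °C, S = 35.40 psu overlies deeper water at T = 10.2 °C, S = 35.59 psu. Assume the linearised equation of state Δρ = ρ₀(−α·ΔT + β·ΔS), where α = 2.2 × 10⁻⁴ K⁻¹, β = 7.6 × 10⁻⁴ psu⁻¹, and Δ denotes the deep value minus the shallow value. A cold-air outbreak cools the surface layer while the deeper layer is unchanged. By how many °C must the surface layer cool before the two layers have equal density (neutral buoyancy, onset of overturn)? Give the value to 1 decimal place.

Neutral buoyancy requires Δρ = 0, i.e. −α(T_deep − T_surf′) + β(S_deep − S_surf) = 0.
T_surf′ = T_deep − (β/α)·ΔS = 10.2 − (7.6 × 10⁻⁴/2.2 × 10⁻⁴)·(+0.19) = 9.544 °C.
Cooling required: 12.6 − (9.544) = 3.056 °C.

3.1 °C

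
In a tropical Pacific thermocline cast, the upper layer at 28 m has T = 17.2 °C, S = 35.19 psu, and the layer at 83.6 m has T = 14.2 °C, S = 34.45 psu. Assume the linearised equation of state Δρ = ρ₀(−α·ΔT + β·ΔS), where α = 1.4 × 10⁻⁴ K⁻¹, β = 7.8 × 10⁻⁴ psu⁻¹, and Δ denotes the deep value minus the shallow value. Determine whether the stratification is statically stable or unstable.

ΔT = 14.2 − 17.2 = -3.0 K and ΔS = 34.45 − 35.19 = -0.74 psu (deep − shallow).
−αΔT = 4.20 × 10⁻⁴; βΔS = -5.772 × 10⁻⁴; sum Δρ/ρ₀ = -1.572 × 10⁻⁴.
Δρ/ρ₀ < 0, so Δρ < 0: deeper water is lighter → statically unstable; the column would overturn.

unstable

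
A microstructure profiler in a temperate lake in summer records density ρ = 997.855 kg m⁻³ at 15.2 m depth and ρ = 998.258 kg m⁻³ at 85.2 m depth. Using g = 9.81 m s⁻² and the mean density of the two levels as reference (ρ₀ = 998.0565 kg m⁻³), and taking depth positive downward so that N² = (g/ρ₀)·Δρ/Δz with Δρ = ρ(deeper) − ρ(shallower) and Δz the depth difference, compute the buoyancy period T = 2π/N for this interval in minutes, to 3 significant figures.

Δρ = 998.258 − 997.855 = 0.403 kg m⁻³ over Δz = 85.2 − 15.2 = 70 m.
N² = (9.81/998.0565) × (0.403/70) = 5.6588 × 10⁻⁵ s⁻².
N = √(5.6588 × 10⁻⁵) = 7.5225 × 10⁻³ rad s⁻¹, so T = 2π/N = 835.25 s = 13.921 min ≈ 13.9 min.

13.9 min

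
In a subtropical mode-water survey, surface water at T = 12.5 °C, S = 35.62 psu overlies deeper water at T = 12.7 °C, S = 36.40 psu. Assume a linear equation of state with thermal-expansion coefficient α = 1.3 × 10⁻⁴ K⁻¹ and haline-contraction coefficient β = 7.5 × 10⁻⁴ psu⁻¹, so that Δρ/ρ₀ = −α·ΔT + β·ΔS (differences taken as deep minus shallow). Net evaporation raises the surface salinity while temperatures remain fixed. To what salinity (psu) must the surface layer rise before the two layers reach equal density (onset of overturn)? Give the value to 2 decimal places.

Neutral buoyancy requires −α(T_deep − T_surf) + β(S_deep − S_surf′) = 0.
S_surf′ = S_deep − (α/β)·ΔT = 36.40 − (1.3 × 10⁻⁴/7.5 × 10⁻⁴)·(+0.2) = 36.3653 psu.
Increase required: 36.3653 − 35.62 = 0.7453 psu.

36.37 psu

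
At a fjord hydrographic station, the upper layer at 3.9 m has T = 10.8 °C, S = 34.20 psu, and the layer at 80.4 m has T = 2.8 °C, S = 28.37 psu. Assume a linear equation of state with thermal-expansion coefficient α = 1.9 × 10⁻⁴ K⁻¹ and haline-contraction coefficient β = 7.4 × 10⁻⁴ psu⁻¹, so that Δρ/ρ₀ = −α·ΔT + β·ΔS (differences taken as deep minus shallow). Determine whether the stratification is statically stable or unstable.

unstable

ΔT = 2.8 − 10.8 = -8.0 K and ΔS = 28.37 − 34.20 = -5.83 psu (deep − shallow).
−αΔT = 1.52 × 10⁻³; βΔS = -4.3142 × 10⁻³; sum Δρ/ρ₀ = -2.7942 × 10⁻³.
Δρ/ρ₀ < 0, so Δρ < 0: deeper water is lighter → statically unstable; the column would overturn.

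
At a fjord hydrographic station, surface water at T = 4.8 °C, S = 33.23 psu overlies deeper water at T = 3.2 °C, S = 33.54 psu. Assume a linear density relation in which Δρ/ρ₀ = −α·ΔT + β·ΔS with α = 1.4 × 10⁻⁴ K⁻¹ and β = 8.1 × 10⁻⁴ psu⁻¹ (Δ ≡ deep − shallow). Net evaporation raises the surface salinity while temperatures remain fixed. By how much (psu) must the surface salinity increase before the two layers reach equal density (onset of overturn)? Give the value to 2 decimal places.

Neutral buoyancy requires −α(T_deep − T_surf) + β(S_deep − S_surf′) = 0.
S_surf′ = S_deep − (α/β)·ΔT = 33.54 − (1.4 × 10⁻⁴/8.1 × 10⁻⁴)·(-1.6) = 33.8165 psu.
Increase required: 33.8165 − 33.23 = 0.5865 psu.

0.59 psu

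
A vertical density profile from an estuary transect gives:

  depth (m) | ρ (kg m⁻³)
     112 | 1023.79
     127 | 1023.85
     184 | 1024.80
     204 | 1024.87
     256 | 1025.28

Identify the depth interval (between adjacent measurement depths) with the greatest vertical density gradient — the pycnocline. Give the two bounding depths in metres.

Compute the density gradient over each adjacent pair:
  112–127 m: Δρ/Δz = 0.06/15 = 4.0 × 10⁻³ kg m⁻⁴
  127–184 m: Δρ/Δz = 0.95/57 = 0.017 kg m⁻⁴
  184–204 m: Δρ/Δz = 0.07/20 = 3.5 × 10⁻³ kg m⁻⁴
  204–256 m: Δρ/Δz = 0.41/52 = 7.9 × 10⁻³ kg m⁻⁴
The largest gradient is in the 127–184 m interval — the pycnocline.

127–184 m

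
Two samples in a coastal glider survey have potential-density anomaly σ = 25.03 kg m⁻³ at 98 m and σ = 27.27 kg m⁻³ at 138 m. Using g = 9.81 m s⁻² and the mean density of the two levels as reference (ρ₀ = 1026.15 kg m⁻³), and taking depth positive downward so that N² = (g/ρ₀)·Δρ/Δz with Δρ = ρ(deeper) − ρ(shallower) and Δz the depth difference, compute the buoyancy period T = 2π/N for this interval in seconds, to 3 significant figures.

Δρ = 1027.27 − 1025.03 = 2.24 kg m⁻³ over Δz = 138 − 98 = 40 m.
N² = (9.81/1026.15) × (2.24/40) = 5.3536 × 10⁻⁴ s⁻².
N = √(5.3536 × 10⁻⁴) = 0.023138 rad s⁻¹, so T = 2π/N = 271.55 s ≈ 272 s.

272 s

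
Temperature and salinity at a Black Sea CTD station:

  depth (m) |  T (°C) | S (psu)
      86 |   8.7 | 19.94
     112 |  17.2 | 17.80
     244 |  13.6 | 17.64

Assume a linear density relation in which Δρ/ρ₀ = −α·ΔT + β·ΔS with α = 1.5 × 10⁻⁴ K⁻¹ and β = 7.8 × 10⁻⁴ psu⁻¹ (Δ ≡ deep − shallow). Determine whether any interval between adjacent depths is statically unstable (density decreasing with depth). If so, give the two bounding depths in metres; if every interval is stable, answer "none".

Evaluate Δρ/ρ₀ = −αΔT + βΔS across each adjacent pair:
  86–112 m: −αΔT+βΔS = −(1.5 × 10⁻⁴)(+8.5)+(7.8 × 10⁻⁴)(-2.14) = -2.9 × 10⁻³ → UNSTABLE
  112–244 m: −αΔT+βΔS = −(1.5 × 10⁻⁴)(-3.6)+(7.8 × 10⁻⁴)(-0.16) = 4.2 × 10⁻⁴ → stable
The 86–112 m interval has Δρ < 0: lighter water underlies denser water.

86–112 m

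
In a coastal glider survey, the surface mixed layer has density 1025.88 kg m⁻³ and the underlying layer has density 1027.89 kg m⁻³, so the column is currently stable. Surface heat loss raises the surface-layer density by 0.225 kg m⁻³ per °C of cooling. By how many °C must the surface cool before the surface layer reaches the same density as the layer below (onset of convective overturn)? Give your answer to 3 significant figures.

8.93 °C

Density deficit of the surface layer: 1027.89 − 1025.88 = 2.01 kg m⁻³.
Required change = 2.01 / 0.225 = 8.93 °C.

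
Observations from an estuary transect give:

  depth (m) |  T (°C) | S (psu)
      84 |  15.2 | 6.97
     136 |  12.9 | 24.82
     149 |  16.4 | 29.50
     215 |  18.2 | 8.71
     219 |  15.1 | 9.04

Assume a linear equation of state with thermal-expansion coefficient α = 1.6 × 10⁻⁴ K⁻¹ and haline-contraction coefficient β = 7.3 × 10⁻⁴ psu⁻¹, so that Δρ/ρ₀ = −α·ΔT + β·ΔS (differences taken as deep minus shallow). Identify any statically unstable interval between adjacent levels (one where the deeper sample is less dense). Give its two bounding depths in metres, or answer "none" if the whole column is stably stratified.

149–215 m

Evaluate Δρ/ρ₀ = −αΔT + βΔS across each adjacent pair:
  84–136 m: −αΔT+βΔS = −(1.6 × 10⁻⁴)(-2.3)+(7.3 × 10⁻⁴)(+17.85) = 0.013 → stable
  136–149 m: −αΔT+βΔS = −(1.6 × 10⁻⁴)(+3.5)+(7.3 × 10⁻⁴)(+4.68) = 2.9 × 10⁻³ → stable
  149–215 m: −αΔT+βΔS = −(1.6 × 10⁻⁴)(+1.8)+(7.3 × 10⁻⁴)(-20.79) = -0.015 → UNSTABLE
  215–219 m: −αΔT+βΔS = −(1.6 × 10⁻⁴)(-3.1)+(7.3 × 10⁻⁴)(+0.33) = 7.4 × 10⁻⁴ → stable
The 149–215 m interval has Δρ < 0: lighter water underlies denser water.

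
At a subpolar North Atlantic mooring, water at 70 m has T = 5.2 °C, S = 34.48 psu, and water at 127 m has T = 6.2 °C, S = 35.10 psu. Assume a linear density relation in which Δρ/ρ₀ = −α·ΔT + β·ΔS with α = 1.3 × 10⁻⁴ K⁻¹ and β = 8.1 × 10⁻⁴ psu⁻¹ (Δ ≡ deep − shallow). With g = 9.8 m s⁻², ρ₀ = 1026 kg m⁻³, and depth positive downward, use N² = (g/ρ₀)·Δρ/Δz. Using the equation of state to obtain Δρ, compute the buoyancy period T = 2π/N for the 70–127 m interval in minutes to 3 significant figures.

13.1 min

ΔT = +1.0 K, ΔS = +0.62 psu (deep − shallow).
Δρ/ρ₀ = −αΔT + βΔS = -1.30 × 10⁻⁴ + 5.022 × 10⁻⁴ = 3.722 × 10⁻⁴, so Δρ ≈ 0.3819 kg m⁻³.
N² = (g/ρ₀)·Δρ/Δz = g·(Δρ/ρ₀)/Δz = 9.8 × 3.722 × 10⁻⁴ / 57 = 6.3992 × 10⁻⁵ s⁻².
N = √(6.3992 × 10⁻⁵) = 7.9995 × 10⁻³ rad s⁻¹ → T = 2π/N = 785.45 s = 13.091 min ≈ 13.1 min.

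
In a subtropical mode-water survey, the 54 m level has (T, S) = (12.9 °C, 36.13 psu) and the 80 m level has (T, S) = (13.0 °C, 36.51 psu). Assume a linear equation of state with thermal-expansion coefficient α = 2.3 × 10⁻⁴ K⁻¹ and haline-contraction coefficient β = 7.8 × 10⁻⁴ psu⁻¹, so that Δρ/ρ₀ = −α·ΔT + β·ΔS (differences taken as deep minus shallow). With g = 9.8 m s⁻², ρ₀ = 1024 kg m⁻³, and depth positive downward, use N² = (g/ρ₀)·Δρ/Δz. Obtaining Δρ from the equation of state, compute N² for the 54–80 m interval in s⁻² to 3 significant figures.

ΔT = +0.1 K, ΔS = +0.38 psu (deep − shallow).
Δρ/ρ₀ = −αΔT + βΔS = -2.30 × 10⁻⁵ + 2.964 × 10⁻⁴ = 2.734 × 10⁻⁴, so Δρ ≈ 0.2800 kg m⁻³.
N² = (g/ρ₀)·Δρ/Δz = g·(Δρ/ρ₀)/Δz = 9.8 × 2.734 × 10⁻⁴ / 26 = 1.0305 × 10⁻⁴ s⁻² ≈ 1.03 × 10⁻⁴ s⁻².

1.03 × 10⁻⁴ s⁻²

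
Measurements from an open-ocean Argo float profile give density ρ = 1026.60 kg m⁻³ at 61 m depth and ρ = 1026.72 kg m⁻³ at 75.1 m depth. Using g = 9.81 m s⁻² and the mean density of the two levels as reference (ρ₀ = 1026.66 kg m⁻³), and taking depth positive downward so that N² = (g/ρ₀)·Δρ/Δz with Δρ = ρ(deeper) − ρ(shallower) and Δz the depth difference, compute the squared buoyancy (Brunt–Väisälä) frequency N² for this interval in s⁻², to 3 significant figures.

8.13 × 10⁻⁵ s⁻²

Δρ = 1026.72 − 1026.60 = 0.12 kg m⁻³ over Δz = 75.1 − 61 = 14.1 m.
N² = (9.81/1026.66) × (0.12/14.1) = 8.1321 × 10⁻⁵ s⁻² ≈ 8.13 × 10⁻⁵ s⁻².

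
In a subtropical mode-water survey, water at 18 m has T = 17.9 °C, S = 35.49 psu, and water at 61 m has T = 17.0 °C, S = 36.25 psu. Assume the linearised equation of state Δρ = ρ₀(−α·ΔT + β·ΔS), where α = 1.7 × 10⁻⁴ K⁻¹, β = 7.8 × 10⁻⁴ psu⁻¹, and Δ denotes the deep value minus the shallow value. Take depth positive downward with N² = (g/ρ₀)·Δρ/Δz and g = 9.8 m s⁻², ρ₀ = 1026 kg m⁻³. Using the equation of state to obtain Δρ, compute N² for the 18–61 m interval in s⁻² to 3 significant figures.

1.70 × 10⁻⁴ s⁻²

ΔT = -0.9 K, ΔS = +0.76 psu (deep − shallow).
Δρ/ρ₀ = −αΔT + βΔS = 1.53 × 10⁻⁴ + 5.928 × 10⁻⁴ = 7.458 × 10⁻⁴, so Δρ ≈ 0.7652 kg m⁻³.
N² = (g/ρ₀)·Δρ/Δz = g·(Δρ/ρ₀)/Δz = 9.8 × 7.458 × 10⁻⁴ / 43 = 1.6997 × 10⁻⁴ s⁻² ≈ 1.70 × 10⁻⁴ s⁻².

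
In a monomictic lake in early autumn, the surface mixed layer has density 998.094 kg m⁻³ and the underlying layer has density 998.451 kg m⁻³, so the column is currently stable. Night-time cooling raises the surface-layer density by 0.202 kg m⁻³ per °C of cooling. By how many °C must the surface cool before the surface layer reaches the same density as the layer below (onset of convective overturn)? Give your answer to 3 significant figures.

1.77 °C

Density deficit of the surface layer: 998.451 − 998.094 = 0.357 kg m⁻³.
Required change = 0.357 / 0.202 = 1.77 °C.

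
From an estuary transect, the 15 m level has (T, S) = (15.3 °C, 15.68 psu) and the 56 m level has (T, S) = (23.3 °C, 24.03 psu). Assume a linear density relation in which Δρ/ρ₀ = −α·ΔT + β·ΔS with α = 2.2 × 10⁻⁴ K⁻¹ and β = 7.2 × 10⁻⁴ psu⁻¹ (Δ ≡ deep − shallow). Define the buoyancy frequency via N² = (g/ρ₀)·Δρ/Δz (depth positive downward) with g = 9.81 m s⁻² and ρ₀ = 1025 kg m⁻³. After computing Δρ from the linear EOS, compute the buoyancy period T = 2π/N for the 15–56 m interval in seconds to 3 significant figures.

ΔT = +8.0 K, ΔS = +8.35 psu (deep − shallow).
Δρ/ρ₀ = −αΔT + βΔS = -1.76 × 10⁻³ + 6.012 × 10⁻³ = 4.252 × 10⁻³, so Δρ ≈ 4.358 kg m⁻³.
N² = (g/ρ₀)·Δρ/Δz = g·(Δρ/ρ₀)/Δz = 9.81 × 4.252 × 10⁻³ / 41 = 1.0174 × 10⁻³ s⁻².
N = √(1.0174 × 10⁻³) = 0.031897 rad s⁻¹ → T = 2π/N = 196.98 s ≈ 197 s.

197 s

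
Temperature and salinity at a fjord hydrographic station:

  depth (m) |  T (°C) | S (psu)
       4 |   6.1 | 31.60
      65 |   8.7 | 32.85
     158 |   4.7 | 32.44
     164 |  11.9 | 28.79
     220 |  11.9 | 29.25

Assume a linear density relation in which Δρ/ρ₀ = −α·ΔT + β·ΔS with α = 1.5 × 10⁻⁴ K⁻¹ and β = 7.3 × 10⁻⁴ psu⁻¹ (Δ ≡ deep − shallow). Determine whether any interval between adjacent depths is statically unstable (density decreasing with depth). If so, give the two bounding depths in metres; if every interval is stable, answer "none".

158–164 m

Evaluate Δρ/ρ₀ = −αΔT + βΔS across each adjacent pair:
  4–65 m: −αΔT+βΔS = −(1.5 × 10⁻⁴)(+2.6)+(7.3 × 10⁻⁴)(+1.25) = 5.2 × 10⁻⁴ → stable
  65–158 m: −αΔT+βΔS = −(1.5 × 10⁻⁴)(-4.0)+(7.3 × 10⁻⁴)(-0.41) = 3.0 × 10⁻⁴ → stable
  158–164 m: −αΔT+βΔS = −(1.5 × 10⁻⁴)(+7.2)+(7.3 × 10⁻⁴)(-3.65) = -3.7 × 10⁻³ → UNSTABLE
  164–220 m: −αΔT+βΔS = −(1.5 × 10⁻⁴)(+0.0)+(7.3 × 10⁻⁴)(+0.46) = 3.4 × 10⁻⁴ → stable
The 158–164 m interval has Δρ < 0: lighter water underlies denser water.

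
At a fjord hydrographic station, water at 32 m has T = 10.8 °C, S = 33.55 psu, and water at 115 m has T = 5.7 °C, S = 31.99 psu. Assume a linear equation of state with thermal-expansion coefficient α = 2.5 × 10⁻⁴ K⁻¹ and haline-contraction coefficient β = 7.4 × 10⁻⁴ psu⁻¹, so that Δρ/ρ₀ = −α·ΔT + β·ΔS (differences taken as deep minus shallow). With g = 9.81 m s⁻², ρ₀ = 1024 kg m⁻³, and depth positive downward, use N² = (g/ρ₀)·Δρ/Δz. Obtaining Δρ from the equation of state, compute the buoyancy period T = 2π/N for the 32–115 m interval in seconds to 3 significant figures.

1.66 × 10³ s

ΔT = -5.1 K, ΔS = -1.56 psu (deep − shallow).
Δρ/ρ₀ = −αΔT + βΔS = 1.275 × 10⁻³ − 1.1544 × 10⁻³ = 1.206 × 10⁻⁴, so Δρ ≈ 0.1235 kg m⁻³.
N² = (g/ρ₀)·Δρ/Δz = g·(Δρ/ρ₀)/Δz = 9.81 × 1.206 × 10⁻⁴ / 83 = 1.4254 × 10⁻⁵ s⁻².
N = √(1.4254 × 10⁻⁵) = 3.7754 × 10⁻³ rad s⁻¹ → T = 2π/N = 1.6642 × 10³ s ≈ 1.66 × 10³ s.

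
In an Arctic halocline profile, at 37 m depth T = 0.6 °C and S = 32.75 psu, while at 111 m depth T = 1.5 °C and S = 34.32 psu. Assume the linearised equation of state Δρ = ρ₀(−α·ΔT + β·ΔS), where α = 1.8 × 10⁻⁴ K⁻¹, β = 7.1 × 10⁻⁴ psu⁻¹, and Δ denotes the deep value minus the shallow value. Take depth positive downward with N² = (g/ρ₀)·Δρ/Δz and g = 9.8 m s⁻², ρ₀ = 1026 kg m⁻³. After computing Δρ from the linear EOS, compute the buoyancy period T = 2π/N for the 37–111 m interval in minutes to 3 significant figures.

ΔT = +0.9 K, ΔS = +1.57 psu (deep − shallow).
Δρ/ρ₀ = −αΔT + βΔS = -1.62 × 10⁻⁴ + 1.1147 × 10⁻³ = 9.527 × 10⁻⁴, so Δρ ≈ 0.9775 kg m⁻³.
N² = (g/ρ₀)·Δρ/Δz = g·(Δρ/ρ₀)/Δz = 9.8 × 9.527 × 10⁻⁴ / 74 = 1.2617 × 10⁻⁴ s⁻².
N = √(1.2617 × 10⁻⁴) = 0.011233 rad s⁻¹ → T = 2π/N = 559.35 s = 9.3225 min ≈ 9.32 min.

9.32 min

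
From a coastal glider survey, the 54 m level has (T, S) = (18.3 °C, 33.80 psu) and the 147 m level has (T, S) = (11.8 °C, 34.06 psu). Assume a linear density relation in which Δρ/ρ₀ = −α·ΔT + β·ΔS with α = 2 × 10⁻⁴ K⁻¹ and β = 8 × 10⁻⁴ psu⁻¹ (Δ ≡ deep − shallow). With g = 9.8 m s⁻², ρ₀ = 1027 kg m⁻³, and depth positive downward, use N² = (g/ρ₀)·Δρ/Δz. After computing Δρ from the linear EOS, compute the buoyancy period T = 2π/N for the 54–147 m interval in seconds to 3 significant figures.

498 s

ΔT = -6.5 K, ΔS = +0.26 psu (deep − shallow).
Δρ/ρ₀ = −αΔT + βΔS = 1.30 × 10⁻³ + 2.08 × 10⁻⁴ = 1.508 × 10⁻³, so Δρ ≈ 1.549 kg m⁻³.
N² = (g/ρ₀)·Δρ/Δz = g·(Δρ/ρ₀)/Δz = 9.8 × 1.508 × 10⁻³ / 93 = 1.5891 × 10⁻⁴ s⁻².
N = √(1.5891 × 10⁻⁴) = 0.012606 rad s⁻¹ → T = 2π/N = 498.43 s ≈ 498 s.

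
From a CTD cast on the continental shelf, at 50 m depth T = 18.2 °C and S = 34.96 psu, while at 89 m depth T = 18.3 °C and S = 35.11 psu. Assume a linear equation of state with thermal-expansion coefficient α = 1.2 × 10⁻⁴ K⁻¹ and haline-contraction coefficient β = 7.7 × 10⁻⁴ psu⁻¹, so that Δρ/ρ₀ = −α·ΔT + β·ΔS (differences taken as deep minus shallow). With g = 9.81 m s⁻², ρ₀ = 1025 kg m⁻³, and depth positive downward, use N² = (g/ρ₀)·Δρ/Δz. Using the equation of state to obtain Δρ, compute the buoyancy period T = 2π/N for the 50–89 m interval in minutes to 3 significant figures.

20.5 min

ΔT = +0.1 K, ΔS = +0.15 psu (deep − shallow).
Δρ/ρ₀ = −αΔT + βΔS = -1.20 × 10⁻⁵ + 1.155 × 10⁻⁴ = 1.035 × 10⁻⁴, so Δρ ≈ 0.1061 kg m⁻³.
N² = (g/ρ₀)·Δρ/Δz = g·(Δρ/ρ₀)/Δz = 9.81 × 1.035 × 10⁻⁴ / 39 = 2.6034 × 10⁻⁵ s⁻².
N = √(2.6034 × 10⁻⁵) = 5.1024 × 10⁻³ rad s⁻¹ → T = 2π/N = 1.2314 × 10³ s = 20.523 min ≈ 20.5 min.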